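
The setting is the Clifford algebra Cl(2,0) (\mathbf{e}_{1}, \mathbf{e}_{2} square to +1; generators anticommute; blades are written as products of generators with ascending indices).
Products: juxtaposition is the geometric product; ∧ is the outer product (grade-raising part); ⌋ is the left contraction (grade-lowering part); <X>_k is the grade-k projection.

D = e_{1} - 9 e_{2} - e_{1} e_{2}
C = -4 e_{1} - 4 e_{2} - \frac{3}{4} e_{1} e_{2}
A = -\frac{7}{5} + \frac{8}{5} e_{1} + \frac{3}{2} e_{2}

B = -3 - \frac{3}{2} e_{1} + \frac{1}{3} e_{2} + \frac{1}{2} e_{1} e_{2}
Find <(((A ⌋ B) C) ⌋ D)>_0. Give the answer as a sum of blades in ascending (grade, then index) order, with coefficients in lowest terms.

step 1: \frac{23}{10} + \frac{27}{20} e_{1} + \frac{1}{3} e_{2} - \frac{7}{10} e_{1} e_{2}
step 2: -\frac{871}{120} - \frac{123}{20} e_{1} - \frac{1041}{80} e_{2} - \frac{139}{24} e_{1} e_{2}
step 3: \frac{25241}{240} - \frac{973}{48} e_{1} + \frac{2859}{40} e_{2} + \frac{871}{120} e_{1} e_{2}
step 4: \frac{25241}{240}
Answer: \frac{25241}{240}


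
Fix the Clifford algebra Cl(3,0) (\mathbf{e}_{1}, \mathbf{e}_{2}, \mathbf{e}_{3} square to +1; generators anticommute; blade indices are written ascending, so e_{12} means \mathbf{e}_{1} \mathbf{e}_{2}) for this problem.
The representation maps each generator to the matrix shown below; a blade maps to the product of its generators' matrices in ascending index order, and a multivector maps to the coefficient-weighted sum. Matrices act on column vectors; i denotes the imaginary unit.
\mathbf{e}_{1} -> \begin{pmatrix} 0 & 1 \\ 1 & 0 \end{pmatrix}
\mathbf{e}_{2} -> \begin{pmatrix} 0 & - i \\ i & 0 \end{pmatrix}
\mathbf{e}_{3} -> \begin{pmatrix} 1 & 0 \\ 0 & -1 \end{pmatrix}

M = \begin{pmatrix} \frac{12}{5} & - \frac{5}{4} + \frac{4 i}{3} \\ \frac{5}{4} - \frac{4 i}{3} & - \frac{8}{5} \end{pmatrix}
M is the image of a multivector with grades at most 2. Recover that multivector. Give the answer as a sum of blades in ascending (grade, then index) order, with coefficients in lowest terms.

Method: 1, rho(e_{1}), rho(e_{2}), rho(e_{3}) form a trace-orthogonal basis of the 2x2 complex matrices (tr(X Y) = 2 if X = Y, else 0), so M = m0*1 + m1*rho(e_{1}) + m2*rho(e_{2}) + m3*rho(e_{3}) with m0 = tr(M)/2 = \frac{2}{5}, m1 = tr(M rho(e_{1}))/2 = 0, m2 = tr(M rho(e_{2}))/2 = - \frac{4}{3} - \frac{5 i}{4}, m3 = tr(M rho(e_{3}))/2 = 2.
Multiplying table entries, the bivector images are rho(e_{12}) = i*rho(e_{3}), rho(e_{13}) = -i*rho(e_{2}), rho(e_{23}) = i*rho(e_{1}); with real blade coefficients the real parts of m0..m3 are the coefficients of 1, e_{1}, e_{2}, e_{3} and the imaginary parts give the bivectors (e_{23}: Im m1, e_{13}: -Im m2, e_{12}: Im m3).
Answer: \frac{2}{5} - \frac{4}{3} e_{2} + 2 e_{3} + \frac{5}{4} e_{13}


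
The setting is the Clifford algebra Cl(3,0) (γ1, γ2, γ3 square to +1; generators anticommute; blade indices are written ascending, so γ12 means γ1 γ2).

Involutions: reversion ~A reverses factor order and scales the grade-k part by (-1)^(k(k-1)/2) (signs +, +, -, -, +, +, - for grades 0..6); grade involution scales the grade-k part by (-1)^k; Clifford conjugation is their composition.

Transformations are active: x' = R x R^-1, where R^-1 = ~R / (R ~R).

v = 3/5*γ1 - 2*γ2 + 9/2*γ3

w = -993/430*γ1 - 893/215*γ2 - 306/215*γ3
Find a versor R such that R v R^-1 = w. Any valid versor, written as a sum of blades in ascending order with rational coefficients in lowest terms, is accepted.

A norm check does it: q(v) = q(w) = 2461/100, hence R = v + w = -147/86*γ1 - 1323/215*γ2 + 1323/430*γ3 realises the map — parallel part kept, (v - w)/2 negated, v carried to w.
Answer: -147/86*γ1 - 1323/215*γ2 + 1323/430*γ3


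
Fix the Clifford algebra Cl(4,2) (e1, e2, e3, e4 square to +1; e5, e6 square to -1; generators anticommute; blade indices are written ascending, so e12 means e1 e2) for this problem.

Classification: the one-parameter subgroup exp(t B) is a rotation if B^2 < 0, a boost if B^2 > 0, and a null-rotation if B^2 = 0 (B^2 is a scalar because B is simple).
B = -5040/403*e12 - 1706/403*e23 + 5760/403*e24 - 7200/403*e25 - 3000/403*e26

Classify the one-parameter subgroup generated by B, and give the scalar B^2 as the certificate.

B^2 term by term: the squares give (-5040/403)^2*(e12)^2 + (-1706/403)^2*(e23)^2 + (5760/403)^2*(e24)^2 + (-7200/403)^2*(e25)^2 + (-3000/403)^2*(e26)^2 = 25401600/162409*(-1) + 2910436/162409*(-1) + 33177600/162409*(-1) + 51840000/162409*(+1) + 9000000/162409*(+1) = -4 (each basis 2-blade squares to minus the product of its generators' squares); cross terms between blades sharing an index anticommute and cancel. So B^2 = -4.
Answer: rotation, certificate B^2 = -4. Check the certificate: B^2 = -4, and that sign is decisive whatever form B takes.


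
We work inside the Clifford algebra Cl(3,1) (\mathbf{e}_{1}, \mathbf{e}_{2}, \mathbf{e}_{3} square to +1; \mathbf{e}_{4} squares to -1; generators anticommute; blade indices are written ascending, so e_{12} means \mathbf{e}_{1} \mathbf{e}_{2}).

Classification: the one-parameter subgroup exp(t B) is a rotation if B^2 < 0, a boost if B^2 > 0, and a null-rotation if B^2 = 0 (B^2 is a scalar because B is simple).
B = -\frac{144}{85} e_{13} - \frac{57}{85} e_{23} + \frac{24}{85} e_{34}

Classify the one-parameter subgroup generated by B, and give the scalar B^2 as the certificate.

B^2 term by term: the squares give (-\frac{144}{85})^2*(e_{13})^2 + (-\frac{57}{85})^2*(e_{23})^2 + (\frac{24}{85})^2*(e_{34})^2 = \frac{20736}{7225}*(-1) + \frac{3249}{7225}*(-1) + \frac{576}{7225}*(+1) = -\frac{81}{25} (each basis 2-blade squares to minus the product of its generators' squares); cross terms between blades sharing an index anticommute and cancel. So B^2 = -\frac{81}{25}.
Answer: rotation, certificate B^2 = -\frac{81}{25}. B^2 = -\frac{81}{25} is basis-independent, so its sign is the whole story.


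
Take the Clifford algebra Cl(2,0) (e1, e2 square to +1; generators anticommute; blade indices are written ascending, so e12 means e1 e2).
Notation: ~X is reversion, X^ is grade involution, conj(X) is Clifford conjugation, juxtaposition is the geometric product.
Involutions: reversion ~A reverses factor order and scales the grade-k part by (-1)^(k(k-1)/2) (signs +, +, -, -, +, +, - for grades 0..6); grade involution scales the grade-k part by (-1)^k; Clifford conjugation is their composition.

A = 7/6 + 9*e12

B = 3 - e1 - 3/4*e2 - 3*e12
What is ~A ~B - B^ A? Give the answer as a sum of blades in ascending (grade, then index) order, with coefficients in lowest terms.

first term: 61/2 + 67/12*e1 - 79/8*e2 - 47/2*e12
second term: 61/2 - 67/12*e1 + 79/8*e2 + 47/2*e12
Answer: 67/6*e1 - 79/4*e2 - 47*e12


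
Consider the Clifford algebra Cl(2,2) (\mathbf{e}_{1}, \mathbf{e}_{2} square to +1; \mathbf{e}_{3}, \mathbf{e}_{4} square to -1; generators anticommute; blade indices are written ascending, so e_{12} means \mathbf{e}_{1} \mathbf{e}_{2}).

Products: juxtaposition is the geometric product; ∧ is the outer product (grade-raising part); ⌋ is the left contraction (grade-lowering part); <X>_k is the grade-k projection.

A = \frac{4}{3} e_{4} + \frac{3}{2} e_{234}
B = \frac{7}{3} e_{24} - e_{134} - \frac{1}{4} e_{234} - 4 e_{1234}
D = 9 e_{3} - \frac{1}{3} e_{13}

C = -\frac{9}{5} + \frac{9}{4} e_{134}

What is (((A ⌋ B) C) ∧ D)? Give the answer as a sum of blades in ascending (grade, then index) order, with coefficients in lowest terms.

step 1: \frac{3}{8} - 6 e_{1} + \frac{28}{9} e_{2} + \frac{4}{3} e_{13} + \frac{1}{3} e_{23} - \frac{16}{3} e_{123}
step 2: -\frac{27}{40} + \frac{54}{5} e_{1} - \frac{28}{5} e_{2} + 3 e_{4} - \frac{12}{5} e_{13} - \frac{3}{5} e_{23} + 12 e_{24} - \frac{27}{2} e_{34} + \frac{48}{5} e_{123} - \frac{3}{4} e_{124} + \frac{27}{32} e_{134} - 7 e_{1234}
step 3: -\frac{243}{40} e_{3} + \frac{3897}{40} e_{13} - \frac{252}{5} e_{23} - 27 e_{34} - \frac{28}{15} e_{123} - e_{134} - 108 e_{234} + \frac{43}{4} e_{1234}
Answer: -\frac{243}{40} e_{3} + \frac{3897}{40} e_{13} - \frac{252}{5} e_{23} - 27 e_{34} - \frac{28}{15} e_{123} - e_{134} - 108 e_{234} + \frac{43}{4} e_{1234}


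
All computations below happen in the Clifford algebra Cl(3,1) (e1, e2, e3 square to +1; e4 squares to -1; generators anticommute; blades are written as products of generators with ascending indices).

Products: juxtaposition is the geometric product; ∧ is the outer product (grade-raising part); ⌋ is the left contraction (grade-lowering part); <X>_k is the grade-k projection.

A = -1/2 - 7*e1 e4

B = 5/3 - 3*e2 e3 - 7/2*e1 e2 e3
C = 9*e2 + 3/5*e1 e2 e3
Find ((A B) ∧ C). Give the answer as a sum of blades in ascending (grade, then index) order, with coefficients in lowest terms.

step 1: -5/6 - 35/3*e1 e4 + 3/2*e2 e3 + 7/4*e1 e2 e3 - 49/2*e2 e3 e4 + 21*e1 e2 e3 e4
step 2: -15/2*e2 - 1/2*e1 e2 e3 + 105*e1 e2 e4
Answer: -15/2*e2 - 1/2*e1 e2 e3 + 105*e1 e2 e4


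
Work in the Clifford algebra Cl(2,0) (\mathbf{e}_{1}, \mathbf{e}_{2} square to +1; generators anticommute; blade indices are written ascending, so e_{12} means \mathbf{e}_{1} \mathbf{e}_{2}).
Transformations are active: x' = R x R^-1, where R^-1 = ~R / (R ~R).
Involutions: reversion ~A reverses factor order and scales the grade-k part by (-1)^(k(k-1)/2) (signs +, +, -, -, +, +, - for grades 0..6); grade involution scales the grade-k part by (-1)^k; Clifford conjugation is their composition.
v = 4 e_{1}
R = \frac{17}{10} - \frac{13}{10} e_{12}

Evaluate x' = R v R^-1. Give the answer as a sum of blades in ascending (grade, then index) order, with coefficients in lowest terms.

~R = \frac{17}{10} + \frac{13}{10} e_{12}, and R ~R = \frac{229}{50}, so R^-1 = ~R / (\frac{229}{50}).
R v = \frac{34}{5} e_{1} + \frac{26}{5} e_{2}
Answer: \frac{240}{229} e_{1} + \frac{884}{229} e_{2}


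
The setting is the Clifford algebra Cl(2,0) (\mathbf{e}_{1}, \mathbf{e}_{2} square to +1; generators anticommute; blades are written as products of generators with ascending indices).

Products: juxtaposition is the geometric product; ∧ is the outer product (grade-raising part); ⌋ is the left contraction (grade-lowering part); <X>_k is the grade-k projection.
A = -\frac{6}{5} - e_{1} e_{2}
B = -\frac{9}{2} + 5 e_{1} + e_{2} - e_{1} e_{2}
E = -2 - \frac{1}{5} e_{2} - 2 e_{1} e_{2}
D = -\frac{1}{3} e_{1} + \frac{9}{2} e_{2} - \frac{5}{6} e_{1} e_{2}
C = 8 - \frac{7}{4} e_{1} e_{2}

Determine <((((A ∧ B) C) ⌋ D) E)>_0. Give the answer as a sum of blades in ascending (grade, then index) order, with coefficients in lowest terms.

step 1: \frac{27}{5} - 6 e_{1} - \frac{6}{5} e_{2} + \frac{57}{10} e_{1} e_{2}
step 2: \frac{2127}{40} - \frac{501}{10} e_{1} + \frac{9}{10} e_{2} + \frac{723}{20} e_{1} e_{2}
step 3: \frac{407}{8} - \frac{679}{40} e_{1} + \frac{22483}{80} e_{2} - \frac{709}{16} e_{1} e_{2}
step 4: -\frac{98633}{400} + \frac{48391}{80} e_{1} - \frac{5383}{10} e_{2} - \frac{973}{100} e_{1} e_{2}
step 5: -\frac{98633}{400}
Answer: -\frac{98633}{400}


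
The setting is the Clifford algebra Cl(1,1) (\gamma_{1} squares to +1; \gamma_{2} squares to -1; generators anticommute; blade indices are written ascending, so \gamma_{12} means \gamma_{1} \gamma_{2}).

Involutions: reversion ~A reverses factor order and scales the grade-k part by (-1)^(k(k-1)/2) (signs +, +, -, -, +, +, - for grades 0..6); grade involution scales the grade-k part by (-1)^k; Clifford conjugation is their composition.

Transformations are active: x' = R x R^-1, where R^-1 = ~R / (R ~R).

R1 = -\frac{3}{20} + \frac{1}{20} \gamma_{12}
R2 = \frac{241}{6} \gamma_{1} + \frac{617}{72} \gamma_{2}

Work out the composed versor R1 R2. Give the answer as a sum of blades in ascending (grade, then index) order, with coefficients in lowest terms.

Distribute over the terms of R1 (each basis-blade product reordered to ascending indices, repeated generators contracted through their squares):
(-\frac{3}{20}) R2 = -\frac{241}{40} \gamma_{1} - \frac{617}{480} \gamma_{2}
(\frac{1}{20} \gamma_{12}) R2 = -\frac{617}{1440} \gamma_{1} - \frac{241}{120} \gamma_{2}
Summing the partial products and collecting blades:
Answer: -\frac{9293}{1440} \gamma_{1} - \frac{527}{160} \gamma_{2}


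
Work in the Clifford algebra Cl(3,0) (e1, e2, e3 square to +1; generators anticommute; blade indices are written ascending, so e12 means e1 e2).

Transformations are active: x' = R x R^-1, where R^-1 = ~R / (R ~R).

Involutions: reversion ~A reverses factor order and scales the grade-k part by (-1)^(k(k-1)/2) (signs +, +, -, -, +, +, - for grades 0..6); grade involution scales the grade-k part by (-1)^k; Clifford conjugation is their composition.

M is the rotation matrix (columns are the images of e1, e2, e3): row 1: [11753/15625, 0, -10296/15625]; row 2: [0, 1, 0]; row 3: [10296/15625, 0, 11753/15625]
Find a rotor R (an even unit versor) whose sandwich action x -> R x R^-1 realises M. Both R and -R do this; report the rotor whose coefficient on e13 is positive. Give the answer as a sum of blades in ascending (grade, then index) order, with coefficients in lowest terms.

Method: write R = a + b12*e12 + b13*e13 + b23*e23 with a^2 + b12^2 + b13^2 + b23^2 = 1 (so R^-1 = ~R). Expanding the columns R e_j ~R gives tr M = 4a^2 - 1 and, from the antisymmetric part, M21 - M12 = -4a*b12, M13 - M31 = 4a*b13, M32 - M23 = -4a*b23.
Here tr M = 39131/15625, so a^2 = (1 + tr M)/4 = 13689/15625 and a = ±117/125. Taking a = 117/125: M21 - M12 = 0, M13 - M31 = -20592/15625, M32 - M23 = 0, giving b12 = 0, b13 = -44/125, b23 = 0, i.e. R = 117/125 - 44/125*e13.
Its e13 coefficient is negative, so report the other preimage -R.
Answer: -117/125 + 44/125*e13. Why the constraint matters: R and -R act identically through the sandwich — M has trace 39131/15625 either way — so only the sign condition on e13 picks one of the two preimages.


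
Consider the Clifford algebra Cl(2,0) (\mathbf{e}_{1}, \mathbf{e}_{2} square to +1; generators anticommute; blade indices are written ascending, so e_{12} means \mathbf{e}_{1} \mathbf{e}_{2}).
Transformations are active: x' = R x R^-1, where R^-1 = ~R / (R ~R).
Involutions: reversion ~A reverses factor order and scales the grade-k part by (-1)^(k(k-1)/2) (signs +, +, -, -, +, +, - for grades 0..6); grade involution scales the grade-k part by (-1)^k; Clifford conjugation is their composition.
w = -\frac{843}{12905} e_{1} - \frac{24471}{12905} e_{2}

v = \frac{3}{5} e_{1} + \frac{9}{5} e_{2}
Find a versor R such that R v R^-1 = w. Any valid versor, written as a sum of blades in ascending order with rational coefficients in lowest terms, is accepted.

Key observation: q(v) = q(w) = \frac{18}{5} (sandwiches preserve the norm), so R = v + w = \frac{1380}{2581} e_{1} - \frac{1242}{12905} e_{2} works whenever it is invertible — the component of v along it is kept and (v - w)/2 reverses, sending v to w.
Answer: \frac{1380}{2581} e_{1} - \frac{1242}{12905} e_{2}


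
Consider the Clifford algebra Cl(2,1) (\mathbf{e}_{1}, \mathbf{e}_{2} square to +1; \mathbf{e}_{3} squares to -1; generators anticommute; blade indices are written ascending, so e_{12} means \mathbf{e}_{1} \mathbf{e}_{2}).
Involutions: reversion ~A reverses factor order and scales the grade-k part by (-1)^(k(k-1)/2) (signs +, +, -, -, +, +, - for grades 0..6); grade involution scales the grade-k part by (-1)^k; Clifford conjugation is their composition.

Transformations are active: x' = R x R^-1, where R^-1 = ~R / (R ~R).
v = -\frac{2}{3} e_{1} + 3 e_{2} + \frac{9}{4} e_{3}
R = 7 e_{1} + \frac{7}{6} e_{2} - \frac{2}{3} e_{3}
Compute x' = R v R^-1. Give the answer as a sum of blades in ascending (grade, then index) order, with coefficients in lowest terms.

~R = 7 e_{1} + \frac{7}{6} e_{2} - \frac{2}{3} e_{3}, and R ~R = \frac{599}{12}, so R^-1 = ~R / (\frac{599}{12}).
R v = \frac{1}{3} + \frac{196}{9} e_{12} + \frac{551}{36} e_{13} + \frac{37}{8} e_{23}
Answer: \frac{1366}{1797} e_{1} - \frac{5363}{1797} e_{2} - \frac{16237}{7188} e_{3}


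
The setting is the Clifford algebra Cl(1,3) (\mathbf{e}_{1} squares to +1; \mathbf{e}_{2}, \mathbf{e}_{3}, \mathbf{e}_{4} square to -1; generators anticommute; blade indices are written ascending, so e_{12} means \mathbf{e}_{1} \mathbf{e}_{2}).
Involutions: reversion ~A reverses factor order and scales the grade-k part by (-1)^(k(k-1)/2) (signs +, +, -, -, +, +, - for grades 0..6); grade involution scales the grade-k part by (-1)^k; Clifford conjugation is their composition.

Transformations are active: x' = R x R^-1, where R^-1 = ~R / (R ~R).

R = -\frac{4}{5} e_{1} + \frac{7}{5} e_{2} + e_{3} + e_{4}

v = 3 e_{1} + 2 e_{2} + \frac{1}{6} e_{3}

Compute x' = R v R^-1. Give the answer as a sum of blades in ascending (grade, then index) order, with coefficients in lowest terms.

~R = -\frac{4}{5} e_{1} + \frac{7}{5} e_{2} + e_{3} + e_{4}, and R ~R = -\frac{83}{25}, so R^-1 = ~R / (-\frac{83}{25}).
R v = -\frac{161}{30} - \frac{29}{5} e_{12} - \frac{47}{15} e_{13} - 3 e_{14} - \frac{53}{30} e_{23} - 2 e_{24} - \frac{1}{6} e_{34}
Answer: -\frac{1391}{249} e_{1} + \frac{629}{249} e_{2} + \frac{509}{166} e_{3} + \frac{805}{249} e_{4}


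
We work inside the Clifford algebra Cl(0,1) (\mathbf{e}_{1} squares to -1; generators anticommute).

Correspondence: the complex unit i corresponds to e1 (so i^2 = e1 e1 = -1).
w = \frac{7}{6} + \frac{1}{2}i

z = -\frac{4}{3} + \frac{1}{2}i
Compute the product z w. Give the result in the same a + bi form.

In blades: z = -\frac{4}{3} + \frac{1}{2} e_{1}, w = \frac{7}{6} + \frac{1}{2} e_{1}.
Distribute z over w term by term (generator squares from the signature, products reordered to ascending indices): (-\frac{4}{3})*w = -\frac{14}{9} - \frac{2}{3} e_{1}; (\frac{1}{2} e_{1})*w = -\frac{1}{4} + \frac{7}{12} e_{1}.
Sum: -\frac{65}{36} - \frac{1}{12} e_{1}; translating back through the correspondence:
Answer: -\frac{65}{36} - \frac{1}{12}i


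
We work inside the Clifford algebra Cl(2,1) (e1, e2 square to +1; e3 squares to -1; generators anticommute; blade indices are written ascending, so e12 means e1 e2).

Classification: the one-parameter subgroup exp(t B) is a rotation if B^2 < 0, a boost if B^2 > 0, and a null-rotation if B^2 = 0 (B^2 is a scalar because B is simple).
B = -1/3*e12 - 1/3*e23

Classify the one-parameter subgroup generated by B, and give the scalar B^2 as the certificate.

B^2 term by term: the squares give (-1/3)^2*(e12)^2 + (-1/3)^2*(e23)^2 = 1/9*(-1) + 1/9*(+1) = 0 (each basis 2-blade squares to minus the product of its generators' squares); cross terms between blades sharing an index anticommute and cancel. So B^2 = 0.
Answer: null-rotation, certificate B^2 = 0. Why this suffices: the scalar 0 survives any versor conjugation, so its sign alone determines the class however B is presented.


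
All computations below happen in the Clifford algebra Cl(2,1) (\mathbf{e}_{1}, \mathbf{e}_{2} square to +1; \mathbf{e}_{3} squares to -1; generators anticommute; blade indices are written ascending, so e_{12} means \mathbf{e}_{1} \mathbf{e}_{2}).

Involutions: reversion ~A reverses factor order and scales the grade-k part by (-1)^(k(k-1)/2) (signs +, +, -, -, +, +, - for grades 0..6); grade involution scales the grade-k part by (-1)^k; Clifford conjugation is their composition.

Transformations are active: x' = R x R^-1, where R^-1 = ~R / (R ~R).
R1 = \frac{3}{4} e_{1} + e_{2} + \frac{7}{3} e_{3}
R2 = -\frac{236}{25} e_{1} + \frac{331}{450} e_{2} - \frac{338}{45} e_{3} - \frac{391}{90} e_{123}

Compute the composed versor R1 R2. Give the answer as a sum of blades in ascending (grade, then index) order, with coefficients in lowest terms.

Distribute over the terms of R1 (each basis-blade product reordered to ascending indices, repeated generators contracted through their squares):
(\frac{3}{4} e_{1}) R2 = -\frac{177}{25} + \frac{331}{600} e_{12} - \frac{169}{30} e_{13} - \frac{391}{120} e_{23}
(e_{2}) R2 = \frac{331}{450} + \frac{236}{25} e_{12} + \frac{391}{90} e_{13} - \frac{338}{45} e_{23}
(\frac{7}{3} e_{3}) R2 = \frac{2366}{135} + \frac{2737}{270} e_{12} + \frac{1652}{75} e_{13} - \frac{2317}{1350} e_{23}
Summing the partial products and collecting blades:
Answer: \frac{3019}{270} + \frac{21739}{1080} e_{12} + \frac{4666}{225} e_{13} - \frac{67423}{5400} e_{23}


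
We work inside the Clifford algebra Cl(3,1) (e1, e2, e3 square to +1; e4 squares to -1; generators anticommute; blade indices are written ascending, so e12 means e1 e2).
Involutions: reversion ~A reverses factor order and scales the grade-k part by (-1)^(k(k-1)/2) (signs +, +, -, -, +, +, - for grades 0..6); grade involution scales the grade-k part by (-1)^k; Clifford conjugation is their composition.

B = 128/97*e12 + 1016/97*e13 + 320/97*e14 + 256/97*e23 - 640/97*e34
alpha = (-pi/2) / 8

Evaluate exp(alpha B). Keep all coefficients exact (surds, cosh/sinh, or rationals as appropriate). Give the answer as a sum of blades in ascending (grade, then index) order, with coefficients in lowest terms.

B^2 term by term: the squares give (128/97)^2*(e12)^2 + (1016/97)^2*(e13)^2 + (320/97)^2*(e14)^2 + (256/97)^2*(e23)^2 + (-640/97)^2*(e34)^2 = 16384/9409*(-1) + 1032256/9409*(-1) + 102400/9409*(+1) + 65536/9409*(-1) + 409600/9409*(+1) = -64 (each basis 2-blade squares to minus the product of its generators' squares); cross terms between blades sharing an index anticommute and cancel; the commuting (index-disjoint) pairs give grade-4 terms 2*c*c'*(blade product), which cancel blade by blade — e1234: -163840/9409 + 163840/9409 = 0 — confirming B is simple. So B^2 = -64.
B^2 = -64 — a negative square means the series sums to a rotation: l = 8, alpha*l = -pi/2, so exp(alpha B) = cos(-pi/2) + (sin(-pi/2)/8)*B = 0 + (-1/8)*B.
Answer: -16/97*e12 - 127/97*e13 - 40/97*e14 - 32/97*e23 + 80/97*e34


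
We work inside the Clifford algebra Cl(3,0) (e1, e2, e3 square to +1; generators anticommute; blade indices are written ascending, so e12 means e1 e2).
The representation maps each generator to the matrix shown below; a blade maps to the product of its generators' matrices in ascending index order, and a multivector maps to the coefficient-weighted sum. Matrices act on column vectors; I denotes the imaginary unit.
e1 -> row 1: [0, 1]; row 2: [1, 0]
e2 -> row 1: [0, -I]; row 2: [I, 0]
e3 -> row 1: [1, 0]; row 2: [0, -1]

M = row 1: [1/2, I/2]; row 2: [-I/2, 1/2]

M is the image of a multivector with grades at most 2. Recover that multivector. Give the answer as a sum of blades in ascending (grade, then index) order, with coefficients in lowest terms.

Method: 1, rho(e1), rho(e2), rho(e3) form a trace-orthogonal basis of the 2x2 complex matrices (tr(X Y) = 2 if X = Y, else 0), so M = m0*1 + m1*rho(e1) + m2*rho(e2) + m3*rho(e3) with m0 = tr(M)/2 = 1/2, m1 = tr(M rho(e1))/2 = 0, m2 = tr(M rho(e2))/2 = -1/2, m3 = tr(M rho(e3))/2 = 0.
Multiplying table entries, the bivector images are rho(e12) = I*rho(e3), rho(e13) = -I*rho(e2), rho(e23) = I*rho(e1); with real blade coefficients the real parts of m0..m3 are the coefficients of 1, e1, e2, e3 and the imaginary parts give the bivectors (e23: Im m1, e13: -Im m2, e12: Im m3).
Answer: 1/2 - 1/2*e2


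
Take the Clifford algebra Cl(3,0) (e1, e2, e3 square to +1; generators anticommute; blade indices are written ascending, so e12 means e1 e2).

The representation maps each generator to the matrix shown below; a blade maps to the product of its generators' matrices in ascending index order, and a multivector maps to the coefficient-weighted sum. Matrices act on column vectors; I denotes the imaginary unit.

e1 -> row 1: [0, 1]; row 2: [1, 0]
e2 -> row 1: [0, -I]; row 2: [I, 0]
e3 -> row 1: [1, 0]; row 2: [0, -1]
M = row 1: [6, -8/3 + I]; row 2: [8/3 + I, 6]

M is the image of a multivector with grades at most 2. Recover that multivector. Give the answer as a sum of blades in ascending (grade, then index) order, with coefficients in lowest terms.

Method: 1, rho(e1), rho(e2), rho(e3) form a trace-orthogonal basis of the 2x2 complex matrices (tr(X Y) = 2 if X = Y, else 0), so M = m0*1 + m1*rho(e1) + m2*rho(e2) + m3*rho(e3) with m0 = tr(M)/2 = 6, m1 = tr(M rho(e1))/2 = I, m2 = tr(M rho(e2))/2 = -8*I/3, m3 = tr(M rho(e3))/2 = 0.
Multiplying table entries, the bivector images are rho(e12) = I*rho(e3), rho(e13) = -I*rho(e2), rho(e23) = I*rho(e1); with real blade coefficients the real parts of m0..m3 are the coefficients of 1, e1, e2, e3 and the imaginary parts give the bivectors (e23: Im m1, e13: -Im m2, e12: Im m3).
Answer: 6 + 8/3*e13 + e23


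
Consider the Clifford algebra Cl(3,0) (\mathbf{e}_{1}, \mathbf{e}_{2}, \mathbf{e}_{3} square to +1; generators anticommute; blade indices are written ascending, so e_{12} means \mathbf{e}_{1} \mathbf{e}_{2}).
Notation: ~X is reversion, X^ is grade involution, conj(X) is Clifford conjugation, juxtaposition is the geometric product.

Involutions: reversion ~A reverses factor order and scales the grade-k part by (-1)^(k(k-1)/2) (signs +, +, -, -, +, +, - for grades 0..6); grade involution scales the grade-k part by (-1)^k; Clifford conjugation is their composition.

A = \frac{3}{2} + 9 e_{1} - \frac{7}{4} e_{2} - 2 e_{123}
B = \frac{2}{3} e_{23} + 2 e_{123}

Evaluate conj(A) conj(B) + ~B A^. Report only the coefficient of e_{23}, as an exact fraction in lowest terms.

first term: 4 - \frac{4}{3} e_{1} - \frac{7}{6} e_{3} - \frac{7}{2} e_{13} - 19 e_{23} + 9 e_{123}
second term: 4 + \frac{4}{3} e_{1} + \frac{7}{6} e_{3} + \frac{7}{2} e_{13} + 17 e_{23} + 3 e_{123}
Answer: -2


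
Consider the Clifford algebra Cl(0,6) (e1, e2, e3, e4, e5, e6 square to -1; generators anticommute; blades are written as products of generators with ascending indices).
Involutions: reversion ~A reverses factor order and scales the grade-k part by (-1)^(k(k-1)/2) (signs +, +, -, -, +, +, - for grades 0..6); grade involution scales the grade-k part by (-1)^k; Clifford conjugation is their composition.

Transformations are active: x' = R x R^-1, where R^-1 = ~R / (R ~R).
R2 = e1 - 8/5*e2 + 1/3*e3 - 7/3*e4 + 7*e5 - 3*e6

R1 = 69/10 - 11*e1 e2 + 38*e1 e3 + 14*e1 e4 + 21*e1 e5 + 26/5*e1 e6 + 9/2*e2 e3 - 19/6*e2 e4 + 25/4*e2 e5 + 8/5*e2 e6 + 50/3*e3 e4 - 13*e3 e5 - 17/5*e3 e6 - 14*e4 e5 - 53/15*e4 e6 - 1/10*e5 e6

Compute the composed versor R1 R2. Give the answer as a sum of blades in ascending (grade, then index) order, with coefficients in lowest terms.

Distribute over the terms of R2 (each basis-blade product reordered to ascending indices, repeated generators contracted through their squares):
R1 (e1) = 69/10*e1 - 11*e2 + 38*e3 + 14*e4 + 21*e5 + 26/5*e6 + 9/2*e1 e2 e3 - 19/6*e1 e2 e4 + 25/4*e1 e2 e5 + 8/5*e1 e2 e6 + 50/3*e1 e3 e4 - 13*e1 e3 e5 - 17/5*e1 e3 e6 - 14*e1 e4 e5 - 53/15*e1 e4 e6 - 1/10*e1 e5 e6
R1 (-8/5*e2) = -88/5*e1 - 276/25*e2 - 36/5*e3 + 76/15*e4 - 10*e5 - 64/25*e6 + 304/5*e1 e2 e3 + 112/5*e1 e2 e4 + 168/5*e1 e2 e5 + 208/25*e1 e2 e6 - 80/3*e2 e3 e4 + 104/5*e2 e3 e5 + 136/25*e2 e3 e6 + 112/5*e2 e4 e5 + 424/75*e2 e4 e6 + 4/25*e2 e5 e6
R1 (1/3*e3) = -38/3*e1 - 3/2*e2 + 23/10*e3 + 50/9*e4 - 13/3*e5 - 17/15*e6 - 11/3*e1 e2 e3 - 14/3*e1 e3 e4 - 7*e1 e3 e5 - 26/15*e1 e3 e6 + 19/18*e2 e3 e4 - 25/12*e2 e3 e5 - 8/15*e2 e3 e6 - 14/3*e3 e4 e5 - 53/45*e3 e4 e6 - 1/30*e3 e5 e6
R1 (-7/3*e4) = 98/3*e1 - 133/18*e2 + 350/9*e3 - 161/10*e4 + 98/3*e5 + 371/45*e6 + 77/3*e1 e2 e4 - 266/3*e1 e3 e4 + 49*e1 e4 e5 + 182/15*e1 e4 e6 - 21/2*e2 e3 e4 + 175/12*e2 e4 e5 + 56/15*e2 e4 e6 - 91/3*e3 e4 e5 - 119/15*e3 e4 e6 + 7/30*e4 e5 e6
R1 (7*e5) = -147*e1 - 175/4*e2 + 91*e3 + 98*e4 + 483/10*e5 - 7/10*e6 - 77*e1 e2 e5 + 266*e1 e3 e5 + 98*e1 e4 e5 - 182/5*e1 e5 e6 + 63/2*e2 e3 e5 - 133/6*e2 e4 e5 - 56/5*e2 e5 e6 + 350/3*e3 e4 e5 + 119/5*e3 e5 e6 + 371/15*e4 e5 e6
R1 (-3*e6) = 78/5*e1 + 24/5*e2 - 51/5*e3 - 53/5*e4 - 3/10*e5 - 207/10*e6 + 33*e1 e2 e6 - 114*e1 e3 e6 - 42*e1 e4 e6 - 63*e1 e5 e6 - 27/2*e2 e3 e6 + 19/2*e2 e4 e6 - 75/4*e2 e5 e6 - 50*e3 e4 e6 + 39*e3 e5 e6 + 42*e4 e5 e6
Summing the partial products and collecting blades:
Answer: -1221/10*e1 - 62891/900*e2 + 13751/90*e3 + 8633/90*e4 + 262/3*e5 - 2621/225*e6 + 1849/30*e1 e2 e3 + 449/10*e1 e2 e4 - 743/20*e1 e2 e5 + 1073/25*e1 e2 e6 - 230/3*e1 e3 e4 + 246*e1 e3 e5 - 1787/15*e1 e3 e6 + 133*e1 e4 e5 - 167/5*e1 e4 e6 - 199/2*e1 e5 e6 - 325/9*e2 e3 e4 + 3013/60*e2 e3 e5 - 1289/150*e2 e3 e6 + 889/60*e2 e4 e5 + 2833/150*e2 e4 e6 - 2979/100*e2 e5 e6 + 245/3*e3 e4 e5 - 532/9*e3 e4 e6 + 1883/30*e3 e5 e6 + 2009/30*e4 e5 e6


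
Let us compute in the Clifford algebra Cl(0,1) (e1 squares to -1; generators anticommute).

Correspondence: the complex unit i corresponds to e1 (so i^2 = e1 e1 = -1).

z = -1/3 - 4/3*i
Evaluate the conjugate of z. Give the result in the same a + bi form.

In blades: z = -1/3 - 4/3*e1.
Conjugation here is Clifford conjugation: the scalar is fixed and the grade-1 and grade-2 blades all flip sign, giving -1/3 + 4/3*e1; translating back:
Answer: -1/3 + 4/3*i


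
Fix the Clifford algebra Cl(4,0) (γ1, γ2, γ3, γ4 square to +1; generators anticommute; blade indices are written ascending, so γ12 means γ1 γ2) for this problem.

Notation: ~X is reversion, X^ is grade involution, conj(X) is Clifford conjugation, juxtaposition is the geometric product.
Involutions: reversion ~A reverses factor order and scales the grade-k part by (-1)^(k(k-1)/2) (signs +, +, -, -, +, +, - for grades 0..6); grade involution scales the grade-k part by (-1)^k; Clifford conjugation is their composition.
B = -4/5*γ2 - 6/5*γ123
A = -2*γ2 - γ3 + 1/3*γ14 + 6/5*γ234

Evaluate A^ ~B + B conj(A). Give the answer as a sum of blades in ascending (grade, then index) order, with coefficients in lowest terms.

first term: -8/5 + 6/5*γ12 - 12/5*γ13 - 36/25*γ14 + 4/5*γ23 + 24/25*γ34 + 4/15*γ124 - 2/5*γ234
second term: -8/5 - 6/5*γ12 + 12/5*γ13 + 36/25*γ14 - 4/5*γ23 - 24/25*γ34 - 4/15*γ124 + 2/5*γ234
Answer: -16/5


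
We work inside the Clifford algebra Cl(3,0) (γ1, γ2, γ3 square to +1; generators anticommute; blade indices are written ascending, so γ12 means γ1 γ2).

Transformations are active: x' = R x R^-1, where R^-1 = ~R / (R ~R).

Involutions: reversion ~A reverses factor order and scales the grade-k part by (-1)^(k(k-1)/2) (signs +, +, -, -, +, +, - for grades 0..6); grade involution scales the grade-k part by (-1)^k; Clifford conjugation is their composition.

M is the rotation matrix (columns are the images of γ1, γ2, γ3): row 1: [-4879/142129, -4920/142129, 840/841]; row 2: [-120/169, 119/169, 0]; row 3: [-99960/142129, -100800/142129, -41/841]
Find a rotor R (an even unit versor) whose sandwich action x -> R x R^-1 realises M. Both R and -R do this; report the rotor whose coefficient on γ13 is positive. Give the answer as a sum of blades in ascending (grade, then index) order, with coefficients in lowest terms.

Method: write R = a + b12*γ12 + b13*γ13 + b23*γ23 with a^2 + b12^2 + b13^2 + b23^2 = 1 (so R^-1 = ~R). Expanding the columns R e_j ~R gives tr M = 4a^2 - 1 and, from the antisymmetric part, M21 - M12 = -4a*b12, M13 - M31 = 4a*b13, M32 - M23 = -4a*b23.
Here tr M = 88271/142129, so a^2 = (1 + tr M)/4 = 57600/142129 and a = ±240/377. Taking a = 240/377: M21 - M12 = -96000/142129, M13 - M31 = 241920/142129, M32 - M23 = -100800/142129, giving b12 = 100/377, b13 = 252/377, b23 = 105/377, i.e. R = 240/377 + 100/377*γ12 + 252/377*γ13 + 105/377*γ23.
Its γ13 coefficient is already positive.
Answer: 240/377 + 100/377*γ12 + 252/377*γ13 + 105/377*γ23. Note: both R and -R realise this M (trace 88271/142129); the covering map identifies them, and the γ13-coefficient sign is the tie-breaker.


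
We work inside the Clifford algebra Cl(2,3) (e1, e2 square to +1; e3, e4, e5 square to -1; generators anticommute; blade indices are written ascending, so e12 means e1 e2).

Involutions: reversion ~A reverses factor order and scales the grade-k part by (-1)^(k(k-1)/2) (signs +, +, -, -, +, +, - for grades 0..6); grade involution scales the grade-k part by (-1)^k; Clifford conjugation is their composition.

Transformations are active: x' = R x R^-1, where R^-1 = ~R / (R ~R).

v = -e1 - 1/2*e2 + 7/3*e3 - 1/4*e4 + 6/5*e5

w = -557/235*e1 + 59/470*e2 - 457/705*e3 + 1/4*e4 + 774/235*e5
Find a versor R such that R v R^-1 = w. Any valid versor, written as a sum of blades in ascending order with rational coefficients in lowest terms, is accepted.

Sketch: the shared square -20509/3600 makes R = v + w = -792/235*e1 - 88/235*e2 + 396/235*e3 + 1056/235*e5 the natural versor; its sandwich fixes that direction, negates (v - w)/2, and sends v to w.
Answer: -792/235*e1 - 88/235*e2 + 396/235*e3 + 1056/235*e5


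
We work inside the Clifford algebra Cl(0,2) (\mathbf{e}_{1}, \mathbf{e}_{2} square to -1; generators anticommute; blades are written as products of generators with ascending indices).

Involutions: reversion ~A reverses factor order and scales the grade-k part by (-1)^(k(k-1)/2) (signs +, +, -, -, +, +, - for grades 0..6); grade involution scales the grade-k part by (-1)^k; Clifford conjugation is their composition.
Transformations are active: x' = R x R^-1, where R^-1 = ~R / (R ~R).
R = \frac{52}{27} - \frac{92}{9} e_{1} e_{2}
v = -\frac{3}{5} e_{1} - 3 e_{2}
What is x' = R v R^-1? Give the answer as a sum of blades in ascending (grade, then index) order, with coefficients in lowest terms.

~R = \frac{52}{27} + \frac{92}{9} e_{1} e_{2}, and R ~R = \frac{78880}{729}, so R^-1 = ~R / (\frac{78880}{729}).
R v = -\frac{1432}{45} e_{1} + \frac{16}{45} e_{2}
Answer: -\frac{6567}{12325} e_{1} + \frac{37131}{12325} e_{2}


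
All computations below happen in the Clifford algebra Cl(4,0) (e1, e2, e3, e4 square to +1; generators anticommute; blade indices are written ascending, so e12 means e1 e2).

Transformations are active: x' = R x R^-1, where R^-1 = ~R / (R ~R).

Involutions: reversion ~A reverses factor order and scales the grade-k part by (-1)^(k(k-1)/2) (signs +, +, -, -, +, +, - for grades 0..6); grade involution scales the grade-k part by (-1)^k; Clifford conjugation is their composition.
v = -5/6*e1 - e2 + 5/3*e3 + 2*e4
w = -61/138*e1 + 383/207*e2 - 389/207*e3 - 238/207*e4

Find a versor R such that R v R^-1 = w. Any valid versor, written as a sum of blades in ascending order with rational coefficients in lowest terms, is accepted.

R = v + w = -88/69*e1 + 176/207*e2 - 44/207*e3 + 176/207*e4 works: the equal norms (305/36) guarantee its sandwich swaps v into w.
Answer: -88/69*e1 + 176/207*e2 - 44/207*e3 + 176/207*e4


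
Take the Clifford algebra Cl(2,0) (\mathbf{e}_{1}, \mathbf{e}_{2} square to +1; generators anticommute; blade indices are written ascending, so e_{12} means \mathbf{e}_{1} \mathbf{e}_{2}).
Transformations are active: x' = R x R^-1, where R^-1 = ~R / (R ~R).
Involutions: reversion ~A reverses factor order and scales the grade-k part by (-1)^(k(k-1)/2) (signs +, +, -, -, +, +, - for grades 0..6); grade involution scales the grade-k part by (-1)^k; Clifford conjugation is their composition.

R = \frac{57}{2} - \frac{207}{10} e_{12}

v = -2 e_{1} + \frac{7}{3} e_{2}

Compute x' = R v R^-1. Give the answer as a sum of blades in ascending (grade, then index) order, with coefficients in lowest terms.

~R = \frac{57}{2} + \frac{207}{10} e_{12}, and R ~R = \frac{62037}{50}, so R^-1 = ~R / (\frac{62037}{50}).
R v = -\frac{1053}{10} e_{1} + \frac{251}{10} e_{2}
Answer: -\frac{19559}{6893} e_{1} - \frac{24406}{20679} e_{2}


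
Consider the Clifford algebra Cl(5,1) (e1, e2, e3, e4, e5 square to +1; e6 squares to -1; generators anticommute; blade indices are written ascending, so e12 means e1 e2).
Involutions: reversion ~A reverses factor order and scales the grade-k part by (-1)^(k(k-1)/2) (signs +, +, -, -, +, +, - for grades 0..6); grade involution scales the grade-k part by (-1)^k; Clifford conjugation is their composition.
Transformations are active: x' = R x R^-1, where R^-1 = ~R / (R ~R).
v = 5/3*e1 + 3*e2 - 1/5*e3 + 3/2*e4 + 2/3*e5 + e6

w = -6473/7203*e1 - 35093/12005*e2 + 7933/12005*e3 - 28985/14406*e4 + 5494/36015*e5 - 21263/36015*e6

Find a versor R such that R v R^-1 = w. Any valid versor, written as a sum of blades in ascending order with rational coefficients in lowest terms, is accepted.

Take R = v + w = 1844/2401*e1 + 922/12005*e2 + 5532/12005*e3 - 3688/7203*e4 + 29504/36015*e5 + 14752/36015*e6. Because q(v) = q(w) = 12161/900, conjugation by R sends v exactly to w.
Answer: 1844/2401*e1 + 922/12005*e2 + 5532/12005*e3 - 3688/7203*e4 + 29504/36015*e5 + 14752/36015*e6


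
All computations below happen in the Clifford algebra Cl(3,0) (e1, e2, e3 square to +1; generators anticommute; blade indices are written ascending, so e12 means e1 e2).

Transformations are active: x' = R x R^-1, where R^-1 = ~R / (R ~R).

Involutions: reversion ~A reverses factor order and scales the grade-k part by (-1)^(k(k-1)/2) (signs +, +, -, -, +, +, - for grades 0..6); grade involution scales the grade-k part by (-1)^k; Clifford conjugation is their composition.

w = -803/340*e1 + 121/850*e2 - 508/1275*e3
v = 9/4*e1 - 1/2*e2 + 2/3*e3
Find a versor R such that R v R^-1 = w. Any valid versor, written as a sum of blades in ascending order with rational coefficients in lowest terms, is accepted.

The midline construction: v and w both square to 829/144, so reflecting in their sum -19/170*e1 - 152/425*e2 + 114/425*e3 exchanges them.
Answer: -19/170*e1 - 152/425*e2 + 114/425*e3


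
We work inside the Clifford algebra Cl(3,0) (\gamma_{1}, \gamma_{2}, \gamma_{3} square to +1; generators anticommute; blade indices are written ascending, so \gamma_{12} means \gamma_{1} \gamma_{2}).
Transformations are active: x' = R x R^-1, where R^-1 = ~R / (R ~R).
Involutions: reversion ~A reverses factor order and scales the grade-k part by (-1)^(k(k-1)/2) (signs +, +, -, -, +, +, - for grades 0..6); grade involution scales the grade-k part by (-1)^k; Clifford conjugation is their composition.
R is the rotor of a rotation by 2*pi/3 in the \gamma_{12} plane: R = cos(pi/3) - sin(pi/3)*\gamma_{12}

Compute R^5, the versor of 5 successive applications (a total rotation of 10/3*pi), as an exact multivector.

The rotor phase is half the rotation angle and phases add under composition, so 5 steps in the \gamma_{12} plane accumulate phase 5*(pi/3) = \frac{5 \pi}{3}: R^5 = cos(\frac{5 \pi}{3}) - sin(\frac{5 \pi}{3})*\gamma_{12}.
cos(\frac{5 \pi}{3}) = \frac{1}{2} and sin(\frac{5 \pi}{3}) = - \frac{\sqrt{3}}{2}, so R^5 = \frac{1}{2} + \frac{\sqrt{3}}{2} \gamma_{12}. The net rotation is 4/3*pi (after discarding 1 full turn, each of which contributes a factor -1 to the rotor); the rotor keeps the half-angle phase exactly.
Answer: \frac{1}{2} + \frac{\sqrt{3}}{2} \gamma_{12}


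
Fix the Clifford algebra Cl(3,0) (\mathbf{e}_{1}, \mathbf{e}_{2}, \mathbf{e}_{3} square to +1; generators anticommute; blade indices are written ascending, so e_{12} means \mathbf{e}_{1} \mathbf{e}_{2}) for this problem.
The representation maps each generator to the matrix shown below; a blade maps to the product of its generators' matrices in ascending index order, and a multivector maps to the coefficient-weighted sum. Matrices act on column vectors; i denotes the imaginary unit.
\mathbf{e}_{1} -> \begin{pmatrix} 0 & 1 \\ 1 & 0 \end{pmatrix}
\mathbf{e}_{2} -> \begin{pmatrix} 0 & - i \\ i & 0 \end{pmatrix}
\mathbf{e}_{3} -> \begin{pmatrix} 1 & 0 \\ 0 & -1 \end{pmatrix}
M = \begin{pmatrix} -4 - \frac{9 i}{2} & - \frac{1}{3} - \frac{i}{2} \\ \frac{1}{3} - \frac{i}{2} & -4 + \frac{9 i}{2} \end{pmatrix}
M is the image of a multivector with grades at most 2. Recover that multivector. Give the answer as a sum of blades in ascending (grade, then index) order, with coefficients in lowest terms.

Method: 1, rho(e_{1}), rho(e_{2}), rho(e_{3}) form a trace-orthogonal basis of the 2x2 complex matrices (tr(X Y) = 2 if X = Y, else 0), so M = m0*1 + m1*rho(e_{1}) + m2*rho(e_{2}) + m3*rho(e_{3}) with m0 = tr(M)/2 = -4, m1 = tr(M rho(e_{1}))/2 = - \frac{i}{2}, m2 = tr(M rho(e_{2}))/2 = - \frac{i}{3}, m3 = tr(M rho(e_{3}))/2 = - \frac{9 i}{2}.
Multiplying table entries, the bivector images are rho(e_{12}) = i*rho(e_{3}), rho(e_{13}) = -i*rho(e_{2}), rho(e_{23}) = i*rho(e_{1}); with real blade coefficients the real parts of m0..m3 are the coefficients of 1, e_{1}, e_{2}, e_{3} and the imaginary parts give the bivectors (e_{23}: Im m1, e_{13}: -Im m2, e_{12}: Im m3).
Answer: -4 - \frac{9}{2} e_{12} + \frac{1}{3} e_{13} - \frac{1}{2} e_{23}


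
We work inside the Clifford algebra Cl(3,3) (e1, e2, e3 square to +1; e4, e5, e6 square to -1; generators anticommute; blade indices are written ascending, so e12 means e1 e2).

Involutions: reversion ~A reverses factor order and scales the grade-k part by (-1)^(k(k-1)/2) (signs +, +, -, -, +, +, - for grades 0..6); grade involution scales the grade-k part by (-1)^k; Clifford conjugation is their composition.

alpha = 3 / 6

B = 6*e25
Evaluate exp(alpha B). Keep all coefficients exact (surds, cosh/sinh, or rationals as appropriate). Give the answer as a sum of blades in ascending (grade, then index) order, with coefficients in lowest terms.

B^2 = (6)^2*(e25)^2 = 36*(+1) = 36 (a basis 2-blade squares to minus the product of its generators' squares).
B^2 = 36 — B^2 > 0, so the exponential closes hyperbolically: l = 6, alpha*l = 3, so exp(alpha B) = cosh(3) + (sinh(3)/6)*B = cosh(3) + (sinh(3)/6)*B.
Answer: cosh(3) + sinh(3)*e25
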